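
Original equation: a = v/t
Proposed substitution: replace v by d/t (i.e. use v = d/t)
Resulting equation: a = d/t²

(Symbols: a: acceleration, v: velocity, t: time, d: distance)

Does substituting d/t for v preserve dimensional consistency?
Yes

[v] = [L T^-1] and [d/t] = [L T^-1]. These match, so the substitution replaces a quantity by one of the same dimensions and the result a = d/t² has LHS [L T^-2] vs RHS [L T^-2] — still consistent.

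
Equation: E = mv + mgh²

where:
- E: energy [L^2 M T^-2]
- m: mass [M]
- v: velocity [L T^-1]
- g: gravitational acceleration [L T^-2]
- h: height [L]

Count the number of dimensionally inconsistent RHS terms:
2

LHS E: [L^2 M T^-2]
- mv: [L M T^-1] ✗
- mgh²: [L^3 M T^-2] ✗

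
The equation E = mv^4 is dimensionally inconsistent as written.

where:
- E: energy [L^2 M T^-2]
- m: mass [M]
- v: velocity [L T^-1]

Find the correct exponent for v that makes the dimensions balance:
The exponent of v should be 2: E = mv^2

The LHS E has dimensions [L^2 M T^-2]; v has dimensions [L T^-1].
As written, the RHS mv^4 (exponent 4 on v) has dimensions [L^4 M T^-4], which does not match.
With exponent 2, the RHS mv^2 has dimensions [L^2 M T^-2], matching the LHS.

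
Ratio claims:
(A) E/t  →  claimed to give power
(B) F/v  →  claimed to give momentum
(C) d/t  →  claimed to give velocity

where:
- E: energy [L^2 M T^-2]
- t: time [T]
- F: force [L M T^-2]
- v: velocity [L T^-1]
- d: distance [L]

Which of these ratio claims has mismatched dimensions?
(B) F/v does not give momentum

(A) E/t: [L^2 M T^-3] = power [L^2 M T^-3] ✓
(B) F/v: [M T^-1] ≠ momentum [L M T^-1] ✗
(C) d/t: [L T^-1] = velocity [L T^-1] ✓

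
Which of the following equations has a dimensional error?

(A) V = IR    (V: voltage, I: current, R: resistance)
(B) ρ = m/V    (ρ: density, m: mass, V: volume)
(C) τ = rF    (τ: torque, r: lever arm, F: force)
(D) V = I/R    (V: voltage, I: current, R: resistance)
(D) V = I/R

The equation (D) V = I/R is dimensionally incorrect.

LHS (V): [I^-1 L^2 M T^-3]
RHS (I/R): [I^3 L^-2 M^-1 T^3] ✗

The dimensions do not match. The other three equations balance.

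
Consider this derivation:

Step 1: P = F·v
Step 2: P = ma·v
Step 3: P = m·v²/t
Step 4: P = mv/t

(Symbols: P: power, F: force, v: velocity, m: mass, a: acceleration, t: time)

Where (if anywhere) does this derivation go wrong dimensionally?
Step 4

Step 1: P = F·v → LHS [L^2 M T^-3], RHS [L^2 M T^-3] ✓
Step 2: P = ma·v → LHS [L^2 M T^-3], RHS [L^2 M T^-3] ✓
Step 3: P = m·v²/t → LHS [L^2 M T^-3], RHS [L^2 M T^-3] ✓
Step 4: P = mv/t → LHS [L^2 M T^-3], RHS [L M T^-2] ✗

The first dimensional inconsistency appears in step 4: P = mv/t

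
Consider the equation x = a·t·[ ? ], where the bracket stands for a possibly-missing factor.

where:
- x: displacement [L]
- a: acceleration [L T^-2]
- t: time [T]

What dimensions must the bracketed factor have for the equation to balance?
[T] — time (e.g. t)

x has dimensions [L]; a·t has dimensions [L T^-1].
The bracketed factor must supply [L] / [L T^-1] = [T].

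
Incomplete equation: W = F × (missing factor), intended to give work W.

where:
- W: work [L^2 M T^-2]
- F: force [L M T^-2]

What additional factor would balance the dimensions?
d (distance), dimensions [L]

W has dimensions [L^2 M T^-2] and F has dimensions [L M T^-2].
The missing factor must have dimensions [L^2 M T^-2] / [L M T^-2] = [L], i.e. distance (d).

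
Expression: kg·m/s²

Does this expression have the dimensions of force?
Yes

The expression kg·m/s² has dimensions [L M T^-2], which is exactly force [L M T^-2].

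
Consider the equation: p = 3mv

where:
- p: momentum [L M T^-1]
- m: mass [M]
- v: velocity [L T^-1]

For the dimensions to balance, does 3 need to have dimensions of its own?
No

p has dimensions [L M T^-1] and mv already has dimensions [L M T^-1], so the equation balances without 3 contributing any dimensions. 3 is a pure (dimensionless) number; changing or removing it would not affect dimensional consistency.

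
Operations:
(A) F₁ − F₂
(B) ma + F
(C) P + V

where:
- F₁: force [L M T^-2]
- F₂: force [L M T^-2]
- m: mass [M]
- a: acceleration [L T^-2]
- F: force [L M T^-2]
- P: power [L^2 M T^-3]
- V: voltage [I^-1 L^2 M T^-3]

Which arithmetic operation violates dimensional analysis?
(C) P + V

(A) F₁ − F₂: F₁ [L M T^-2] and F₂ [L M T^-2] — same dimensions ✓
(B) ma + F: ma [L M T^-2] and F [L M T^-2] — same dimensions ✓
(C) P + V: P [L^2 M T^-3] and V [I^-1 L^2 M T^-3] — different dimensions cannot be added/subtracted ✗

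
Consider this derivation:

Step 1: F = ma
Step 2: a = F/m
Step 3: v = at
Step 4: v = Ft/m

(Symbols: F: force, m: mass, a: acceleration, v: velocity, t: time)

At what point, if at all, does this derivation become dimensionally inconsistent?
No step introduces an error — all steps are dimensionally consistent.

Step 1: F = ma → LHS [L M T^-2], RHS [L M T^-2] ✓
Step 2: a = F/m → LHS [L T^-2], RHS [L T^-2] ✓
Step 3: v = at → LHS [L T^-1], RHS [L T^-1] ✓
Step 4: v = Ft/m → LHS [L T^-1], RHS [L T^-1] ✓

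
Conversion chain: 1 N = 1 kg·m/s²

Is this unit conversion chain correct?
The chain is correct (no errors).

Correct: Newton is defined as kg·m/s²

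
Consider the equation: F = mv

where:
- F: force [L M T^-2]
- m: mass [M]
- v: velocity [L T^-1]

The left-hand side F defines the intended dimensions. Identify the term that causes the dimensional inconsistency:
The right-hand side term mv

F has dimensions [L M T^-2], but mv has dimensions [L M T^-1], so the term mv is dimensionally wrong for F.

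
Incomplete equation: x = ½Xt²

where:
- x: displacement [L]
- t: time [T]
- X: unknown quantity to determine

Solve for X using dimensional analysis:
X = a (acceleration), dimensions [L T^-2]

x has dimensions [L]; the rest of the RHS (½ t²) has dimensions [T^2].
So X must have dimensions [L T^-2] — X = a (acceleration).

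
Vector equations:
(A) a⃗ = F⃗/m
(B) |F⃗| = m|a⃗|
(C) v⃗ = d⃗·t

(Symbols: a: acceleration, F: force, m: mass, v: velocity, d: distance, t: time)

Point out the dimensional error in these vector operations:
(C) v⃗ = d⃗·t

(A) a⃗ = F⃗/m: LHS [L T^-2], RHS [L T^-2] ✓ — force (vector) divided by mass (scalar)
(B) |F⃗| = m|a⃗|: LHS [L M T^-2], RHS [L M T^-2] ✓ — magnitudes of vectors are scalars
(C) v⃗ = d⃗·t: LHS [L T^-1], RHS [L T] ✗ — velocity is displacement per time; should be d⃗/t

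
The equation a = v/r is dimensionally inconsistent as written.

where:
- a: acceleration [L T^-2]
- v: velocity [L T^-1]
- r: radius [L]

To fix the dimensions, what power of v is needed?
The exponent of v should be 2: a = v^2/r

The LHS a has dimensions [L T^-2]; v has dimensions [L T^-1].
As written, the RHS v/r (exponent 1 on v) has dimensions [T^-1], which does not match.
With exponent 2, the RHS v^2/r has dimensions [L T^-2], matching the LHS.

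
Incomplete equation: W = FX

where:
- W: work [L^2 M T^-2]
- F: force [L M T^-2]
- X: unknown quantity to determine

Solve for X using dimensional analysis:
X = d (distance), dimensions [L]

W has dimensions [L^2 M T^-2]; the rest of the RHS (F) has dimensions [L M T^-2].
So X must have dimensions [L] — X = d (distance).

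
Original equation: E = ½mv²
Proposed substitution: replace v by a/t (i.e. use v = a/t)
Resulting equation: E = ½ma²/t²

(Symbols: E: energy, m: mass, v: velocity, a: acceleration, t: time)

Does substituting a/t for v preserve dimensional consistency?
No

[v] = [L T^-1] and [a/t] = [L T^-3]. These differ, so the substitution replaces a quantity by one of different dimensions and the result E = ½ma²/t² has LHS [L^2 M T^-2] vs RHS [L^2 M T^-6] — inconsistent.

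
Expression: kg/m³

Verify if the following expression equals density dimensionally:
Yes

The expression kg/m³ has dimensions [L^-3 M], which is exactly density [L^-3 M].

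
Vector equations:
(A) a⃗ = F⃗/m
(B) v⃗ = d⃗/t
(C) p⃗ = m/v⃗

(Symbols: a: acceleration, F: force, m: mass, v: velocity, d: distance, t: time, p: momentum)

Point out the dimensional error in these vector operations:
(C) p⃗ = m/v⃗

(A) a⃗ = F⃗/m: LHS [L T^-2], RHS [L T^-2] ✓ — force (vector) divided by mass (scalar)
(B) v⃗ = d⃗/t: LHS [L T^-1], RHS [L T^-1] ✓ — displacement (vector) divided by time (scalar)
(C) p⃗ = m/v⃗: LHS [L M T^-1], RHS [L^-1 M T] ✗ — momentum is mass times velocity; should be mv⃗ (and division by a vector is undefined)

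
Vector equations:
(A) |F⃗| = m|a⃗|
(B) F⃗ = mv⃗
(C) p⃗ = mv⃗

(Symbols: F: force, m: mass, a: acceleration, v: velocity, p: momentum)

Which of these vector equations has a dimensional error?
(B) F⃗ = mv⃗

(A) |F⃗| = m|a⃗|: LHS [L M T^-2], RHS [L M T^-2] ✓ — magnitudes of vectors are scalars
(B) F⃗ = mv⃗: LHS [L M T^-2], RHS [L M T^-1] ✗ — mass times velocity is momentum, not force; should be ma⃗
(C) p⃗ = mv⃗: LHS [L M T^-1], RHS [L M T^-1] ✓ — mass (scalar) times velocity (vector)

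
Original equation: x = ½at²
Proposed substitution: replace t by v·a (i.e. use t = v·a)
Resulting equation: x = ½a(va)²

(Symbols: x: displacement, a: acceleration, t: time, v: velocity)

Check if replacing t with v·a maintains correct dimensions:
No

[t] = [T] and [v·a] = [L^2 T^-3]. These differ, so the substitution replaces a quantity by one of different dimensions and the result x = ½a(va)² has LHS [L] vs RHS [L^5 T^-8] — inconsistent.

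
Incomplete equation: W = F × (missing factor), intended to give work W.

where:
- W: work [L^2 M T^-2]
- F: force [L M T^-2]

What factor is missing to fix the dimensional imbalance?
d (distance), dimensions [L]

W has dimensions [L^2 M T^-2] and F has dimensions [L M T^-2].
The missing factor must have dimensions [L^2 M T^-2] / [L M T^-2] = [L], i.e. distance (d).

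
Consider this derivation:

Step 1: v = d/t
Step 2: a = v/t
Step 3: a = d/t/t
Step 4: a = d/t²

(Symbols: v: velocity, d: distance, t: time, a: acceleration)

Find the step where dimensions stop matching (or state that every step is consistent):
No step introduces an error — all steps are dimensionally consistent.

Step 1: v = d/t → LHS [L T^-1], RHS [L T^-1] ✓
Step 2: a = v/t → LHS [L T^-2], RHS [L T^-2] ✓
Step 3: a = d/t/t → LHS [L T^-2], RHS [L T^-2] ✓
Step 4: a = d/t² → LHS [L T^-2], RHS [L T^-2] ✓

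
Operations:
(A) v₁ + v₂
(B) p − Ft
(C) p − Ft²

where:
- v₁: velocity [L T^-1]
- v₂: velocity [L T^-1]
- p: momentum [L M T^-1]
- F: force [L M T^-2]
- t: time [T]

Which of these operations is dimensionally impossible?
(C) p − Ft²

(A) v₁ + v₂: v₁ [L T^-1] and v₂ [L T^-1] — same dimensions ✓
(B) p − Ft: p [L M T^-1] and Ft [L M T^-1] — same dimensions ✓
(C) p − Ft²: p [L M T^-1] and Ft² [L M] — different dimensions cannot be added/subtracted ✗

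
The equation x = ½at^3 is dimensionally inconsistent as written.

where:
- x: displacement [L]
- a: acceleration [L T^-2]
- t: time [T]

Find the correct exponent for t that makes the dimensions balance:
The exponent of t should be 2: x = ½at^2

The LHS x has dimensions [L]; t has dimensions [T].
As written, the RHS ½at^3 (exponent 3 on t) has dimensions [L T], which does not match.
With exponent 2, the RHS ½at^2 has dimensions [L], matching the LHS.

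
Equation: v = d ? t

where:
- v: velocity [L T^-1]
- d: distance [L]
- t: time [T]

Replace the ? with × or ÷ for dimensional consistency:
division (÷): v = d ÷ t

v [L T^-1]; d [L]; t [T].
d × t → [L T] ✗
d ÷ t → [L T^-1] ✓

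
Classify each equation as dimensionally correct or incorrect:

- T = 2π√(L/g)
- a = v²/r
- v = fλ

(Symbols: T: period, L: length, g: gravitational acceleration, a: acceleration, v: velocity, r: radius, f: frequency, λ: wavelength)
Dimensionally correct: T = 2π√(L/g), a = v²/r, v = fλ
Dimensionally incorrect: none
Ordered (correct first, then incorrect): T = 2π√(L/g), a = v²/r, v = fλ

- T = 2π√(L/g): LHS [T], RHS [T] → correct ✓
- a = v²/r: LHS [L T^-2], RHS [L T^-2] → correct ✓
- v = fλ: LHS [L T^-1], RHS [L T^-1] → correct ✓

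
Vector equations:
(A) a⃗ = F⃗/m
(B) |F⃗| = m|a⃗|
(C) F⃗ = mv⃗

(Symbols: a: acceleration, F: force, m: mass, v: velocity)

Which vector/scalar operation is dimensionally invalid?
(C) F⃗ = mv⃗

(A) a⃗ = F⃗/m: LHS [L T^-2], RHS [L T^-2] ✓ — force (vector) divided by mass (scalar)
(B) |F⃗| = m|a⃗|: LHS [L M T^-2], RHS [L M T^-2] ✓ — magnitudes of vectors are scalars
(C) F⃗ = mv⃗: LHS [L M T^-2], RHS [L M T^-1] ✗ — mass times velocity is momentum, not force; should be ma⃗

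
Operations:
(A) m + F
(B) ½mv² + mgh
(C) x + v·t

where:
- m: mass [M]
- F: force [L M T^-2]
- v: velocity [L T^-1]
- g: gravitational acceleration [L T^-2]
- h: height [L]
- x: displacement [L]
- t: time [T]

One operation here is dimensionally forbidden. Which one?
(A) m + F

(A) m + F: m [M] and F [L M T^-2] — different dimensions cannot be added/subtracted ✗
(B) ½mv² + mgh: ½mv² [L^2 M T^-2] and mgh [L^2 M T^-2] — same dimensions ✓
(C) x + v·t: x [L] and v·t [L] — same dimensions ✓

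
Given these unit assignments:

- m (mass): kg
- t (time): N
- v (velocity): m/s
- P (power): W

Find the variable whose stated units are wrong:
t

The variable t (time) should have units s, not N.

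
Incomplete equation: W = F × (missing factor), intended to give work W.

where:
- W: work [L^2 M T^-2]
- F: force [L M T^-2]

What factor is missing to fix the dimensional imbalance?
d (distance), dimensions [L]

W has dimensions [L^2 M T^-2] and F has dimensions [L M T^-2].
The missing factor must have dimensions [L^2 M T^-2] / [L M T^-2] = [L], i.e. distance (d).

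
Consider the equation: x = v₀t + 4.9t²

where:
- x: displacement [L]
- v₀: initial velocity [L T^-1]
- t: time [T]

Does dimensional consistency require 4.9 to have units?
Yes

x has dimensions [L], while t² alone has dimensions [T^2]. For the equation to balance, the factor 4.9 must carry dimensions [L T^-2] — it is a dimensional constant (a numerical value of a physical quantity with its units suppressed), not a pure number.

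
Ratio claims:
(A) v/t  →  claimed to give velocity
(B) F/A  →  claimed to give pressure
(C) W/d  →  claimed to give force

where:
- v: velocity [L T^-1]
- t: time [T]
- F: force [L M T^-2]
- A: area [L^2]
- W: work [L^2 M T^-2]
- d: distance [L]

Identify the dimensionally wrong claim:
(A) v/t does not give velocity

(A) v/t: [L T^-2] ≠ velocity [L T^-1] ✗
(B) F/A: [L^-1 M T^-2] = pressure [L^-1 M T^-2] ✓
(C) W/d: [L M T^-2] = force [L M T^-2] ✓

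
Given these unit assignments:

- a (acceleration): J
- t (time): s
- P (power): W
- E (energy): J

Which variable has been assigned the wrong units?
a

The variable a (acceleration) should have units m/s², not J.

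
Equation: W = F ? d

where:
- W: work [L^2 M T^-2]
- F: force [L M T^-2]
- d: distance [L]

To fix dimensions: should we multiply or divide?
multiplication (×): W = F × d

W [L^2 M T^-2]; F [L M T^-2]; d [L].
F × d → [L^2 M T^-2] ✓
F ÷ d → [M T^-2] ✗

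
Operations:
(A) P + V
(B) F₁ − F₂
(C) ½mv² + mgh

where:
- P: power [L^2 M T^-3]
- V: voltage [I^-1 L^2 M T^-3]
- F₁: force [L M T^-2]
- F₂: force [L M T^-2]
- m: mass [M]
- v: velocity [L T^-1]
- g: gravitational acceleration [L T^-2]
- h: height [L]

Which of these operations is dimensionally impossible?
(A) P + V

(A) P + V: P [L^2 M T^-3] and V [I^-1 L^2 M T^-3] — different dimensions cannot be added/subtracted ✗
(B) F₁ − F₂: F₁ [L M T^-2] and F₂ [L M T^-2] — same dimensions ✓
(C) ½mv² + mgh: ½mv² [L^2 M T^-2] and mgh [L^2 M T^-2] — same dimensions ✓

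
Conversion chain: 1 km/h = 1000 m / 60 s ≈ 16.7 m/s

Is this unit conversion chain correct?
The chain is incorrect (it contains an error).

Incorrect: 1 h = 3600 s, not 60 s (1 km/h ≈ 0.278 m/s)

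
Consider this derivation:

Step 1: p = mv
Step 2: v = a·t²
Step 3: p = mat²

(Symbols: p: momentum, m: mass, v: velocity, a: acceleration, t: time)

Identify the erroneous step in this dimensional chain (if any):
Step 2

Step 1: p = mv → LHS [L M T^-1], RHS [L M T^-1] ✓
Step 2: v = a·t² → LHS [L T^-1], RHS [L] ✗

The first dimensional inconsistency appears in step 2: v = a·t²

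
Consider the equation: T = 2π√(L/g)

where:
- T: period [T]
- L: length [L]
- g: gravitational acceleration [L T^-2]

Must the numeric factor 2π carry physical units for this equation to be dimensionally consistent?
No

T has dimensions [T] and √(L/g) already has dimensions [T], so the equation balances without 2π contributing any dimensions. 2π is a pure (dimensionless) number; changing or removing it would not affect dimensional consistency.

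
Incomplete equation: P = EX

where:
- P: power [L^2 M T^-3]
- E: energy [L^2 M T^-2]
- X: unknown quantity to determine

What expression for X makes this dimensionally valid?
X = f (inverse time / frequency (1/t)), dimensions [T^-1]

P has dimensions [L^2 M T^-3]; the rest of the RHS (E) has dimensions [L^2 M T^-2].
So X must have dimensions [T^-1] — X = f (inverse time / frequency (1/t)).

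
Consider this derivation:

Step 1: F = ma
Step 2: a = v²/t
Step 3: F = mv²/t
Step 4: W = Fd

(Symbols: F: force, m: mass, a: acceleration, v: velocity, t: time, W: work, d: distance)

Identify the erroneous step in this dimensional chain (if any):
Step 2

Step 1: F = ma → LHS [L M T^-2], RHS [L M T^-2] ✓
Step 2: a = v²/t → LHS [L T^-2], RHS [L^2 T^-3] ✗

The first dimensional inconsistency appears in step 2: a = v²/t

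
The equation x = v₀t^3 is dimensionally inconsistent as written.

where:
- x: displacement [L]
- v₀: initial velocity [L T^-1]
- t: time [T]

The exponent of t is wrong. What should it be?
The exponent of t should be 1: x = v₀t

The LHS x has dimensions [L]; t has dimensions [T].
As written, the RHS v₀t^3 (exponent 3 on t) has dimensions [L T^2], which does not match.
With exponent 1, the RHS v₀t has dimensions [L], matching the LHS.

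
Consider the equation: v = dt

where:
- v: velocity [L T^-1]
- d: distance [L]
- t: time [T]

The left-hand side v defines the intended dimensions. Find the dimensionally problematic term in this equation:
The right-hand side term dt

v has dimensions [L T^-1], but dt has dimensions [L T], so the term dt is dimensionally wrong for v.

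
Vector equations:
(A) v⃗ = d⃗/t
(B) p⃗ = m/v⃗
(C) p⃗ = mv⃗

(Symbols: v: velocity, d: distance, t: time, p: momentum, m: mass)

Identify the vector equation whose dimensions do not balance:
(B) p⃗ = m/v⃗

(A) v⃗ = d⃗/t: LHS [L T^-1], RHS [L T^-1] ✓ — displacement (vector) divided by time (scalar)
(B) p⃗ = m/v⃗: LHS [L M T^-1], RHS [L^-1 M T] ✗ — momentum is mass times velocity; should be mv⃗ (and division by a vector is undefined)
(C) p⃗ = mv⃗: LHS [L M T^-1], RHS [L M T^-1] ✓ — mass (scalar) times velocity (vector)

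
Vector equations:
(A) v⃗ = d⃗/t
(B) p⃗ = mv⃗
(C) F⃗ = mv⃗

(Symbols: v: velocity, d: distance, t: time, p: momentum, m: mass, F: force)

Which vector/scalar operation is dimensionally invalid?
(C) F⃗ = mv⃗

(A) v⃗ = d⃗/t: LHS [L T^-1], RHS [L T^-1] ✓ — displacement (vector) divided by time (scalar)
(B) p⃗ = mv⃗: LHS [L M T^-1], RHS [L M T^-1] ✓ — mass (scalar) times velocity (vector)
(C) F⃗ = mv⃗: LHS [L M T^-2], RHS [L M T^-1] ✗ — mass times velocity is momentum, not force; should be ma⃗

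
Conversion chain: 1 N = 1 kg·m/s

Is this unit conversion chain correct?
The chain is incorrect (it contains an error).

Incorrect: Newton is kg·m/s², not kg·m/s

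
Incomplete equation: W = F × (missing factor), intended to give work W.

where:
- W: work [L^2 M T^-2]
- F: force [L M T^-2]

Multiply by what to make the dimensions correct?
d (distance), dimensions [L]

W has dimensions [L^2 M T^-2] and F has dimensions [L M T^-2].
The missing factor must have dimensions [L^2 M T^-2] / [L M T^-2] = [L], i.e. distance (d).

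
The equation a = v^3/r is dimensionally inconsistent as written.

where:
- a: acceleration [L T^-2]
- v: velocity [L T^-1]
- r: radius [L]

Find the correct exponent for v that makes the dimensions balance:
The exponent of v should be 2: a = v^2/r

The LHS a has dimensions [L T^-2]; v has dimensions [L T^-1].
As written, the RHS v^3/r (exponent 3 on v) has dimensions [L^2 T^-3], which does not match.
With exponent 2, the RHS v^2/r has dimensions [L T^-2], matching the LHS.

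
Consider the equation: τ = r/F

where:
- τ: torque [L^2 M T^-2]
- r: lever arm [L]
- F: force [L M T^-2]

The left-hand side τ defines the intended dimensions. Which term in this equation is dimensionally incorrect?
The right-hand side term r/F

τ has dimensions [L^2 M T^-2], but r/F has dimensions [M^-1 T^2], so the term r/F is dimensionally wrong for τ.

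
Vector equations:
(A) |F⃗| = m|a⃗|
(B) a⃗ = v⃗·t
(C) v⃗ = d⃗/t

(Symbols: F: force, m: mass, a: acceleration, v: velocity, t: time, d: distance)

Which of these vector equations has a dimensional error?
(B) a⃗ = v⃗·t

(A) |F⃗| = m|a⃗|: LHS [L M T^-2], RHS [L M T^-2] ✓ — magnitudes of vectors are scalars
(B) a⃗ = v⃗·t: LHS [L T^-2], RHS [L] ✗ — acceleration is velocity per time; should be v⃗/t
(C) v⃗ = d⃗/t: LHS [L T^-1], RHS [L T^-1] ✓ — displacement (vector) divided by time (scalar)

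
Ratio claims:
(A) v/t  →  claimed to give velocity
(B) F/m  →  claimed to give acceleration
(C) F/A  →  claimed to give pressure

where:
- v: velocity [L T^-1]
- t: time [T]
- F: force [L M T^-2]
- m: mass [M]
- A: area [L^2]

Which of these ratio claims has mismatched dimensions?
(A) v/t does not give velocity

(A) v/t: [L T^-2] ≠ velocity [L T^-1] ✗
(B) F/m: [L T^-2] = acceleration [L T^-2] ✓
(C) F/A: [L^-1 M T^-2] = pressure [L^-1 M T^-2] ✓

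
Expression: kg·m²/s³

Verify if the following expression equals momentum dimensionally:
No

The expression kg·m²/s³ has dimensions [L^2 M T^-3], but momentum has dimensions [L M T^-1].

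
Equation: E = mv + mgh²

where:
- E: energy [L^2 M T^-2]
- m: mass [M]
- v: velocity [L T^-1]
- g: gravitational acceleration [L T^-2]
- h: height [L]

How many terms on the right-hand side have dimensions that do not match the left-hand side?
2

LHS E: [L^2 M T^-2]
- mv: [L M T^-1] ✗
- mgh²: [L^3 M T^-2] ✗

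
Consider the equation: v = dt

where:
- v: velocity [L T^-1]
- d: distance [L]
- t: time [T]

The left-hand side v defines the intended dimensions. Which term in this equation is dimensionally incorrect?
The right-hand side term dt

v has dimensions [L T^-1], but dt has dimensions [L T], so the term dt is dimensionally wrong for v.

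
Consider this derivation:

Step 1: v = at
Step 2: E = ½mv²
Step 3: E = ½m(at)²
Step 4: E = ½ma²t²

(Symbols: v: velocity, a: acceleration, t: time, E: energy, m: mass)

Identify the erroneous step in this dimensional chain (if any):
No step introduces an error — all steps are dimensionally consistent.

Step 1: v = at → LHS [L T^-1], RHS [L T^-1] ✓
Step 2: E = ½mv² → LHS [L^2 M T^-2], RHS [L^2 M T^-2] ✓
Step 3: E = ½m(at)² → LHS [L^2 M T^-2], RHS [L^2 M T^-2] ✓
Step 4: E = ½ma²t² → LHS [L^2 M T^-2], RHS [L^2 M T^-2] ✓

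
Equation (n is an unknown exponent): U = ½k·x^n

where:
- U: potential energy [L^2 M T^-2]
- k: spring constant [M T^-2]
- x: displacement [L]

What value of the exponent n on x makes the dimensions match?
n = 2

U has dimensions [L^2 M T^-2]; x has dimensions [L].
The rest of the RHS has dimensions [M T^-2], so x^n must supply [L^2].
With n = 2: ½k·x^2 has dimensions [L^2 M T^-2], matching the LHS ✓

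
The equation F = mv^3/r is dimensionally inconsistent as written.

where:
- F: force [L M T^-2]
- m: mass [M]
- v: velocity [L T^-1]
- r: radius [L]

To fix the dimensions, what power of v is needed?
The exponent of v should be 2: F = mv^2/r

The LHS F has dimensions [L M T^-2]; v has dimensions [L T^-1].
As written, the RHS mv^3/r (exponent 3 on v) has dimensions [L^2 M T^-3], which does not match.
With exponent 2, the RHS mv^2/r has dimensions [L M T^-2], matching the LHS.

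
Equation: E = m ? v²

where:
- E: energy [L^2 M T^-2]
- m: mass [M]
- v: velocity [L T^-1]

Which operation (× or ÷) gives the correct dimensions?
multiplication (×): E = m × v²

E [L^2 M T^-2]; m [M]; v² [L^2 T^-2].
m × v² → [L^2 M T^-2] ✓
m ÷ v² → [L^-2 M T^2] ✗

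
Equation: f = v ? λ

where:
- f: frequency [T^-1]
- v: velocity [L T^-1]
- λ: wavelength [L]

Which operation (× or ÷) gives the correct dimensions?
division (÷): f = v ÷ λ

f [T^-1]; v [L T^-1]; λ [L].
v × λ → [L^2 T^-1] ✗
v ÷ λ → [T^-1] ✓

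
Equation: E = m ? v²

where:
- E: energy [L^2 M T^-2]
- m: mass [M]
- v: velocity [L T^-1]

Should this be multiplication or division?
multiplication (×): E = m × v²

E [L^2 M T^-2]; m [M]; v² [L^2 T^-2].
m × v² → [L^2 M T^-2] ✓
m ÷ v² → [L^-2 M T^2] ✗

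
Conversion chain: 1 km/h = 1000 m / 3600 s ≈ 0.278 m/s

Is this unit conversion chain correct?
The chain is correct (no errors).

Correct: 1 km = 1000 m, 1 h = 3600 s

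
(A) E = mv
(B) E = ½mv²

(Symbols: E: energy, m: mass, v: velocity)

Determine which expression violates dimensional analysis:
(A)

(A) E = mv: LHS [L^2 M T^-2], RHS [L M T^-1] ✗
(B) E = ½mv²: LHS [L^2 M T^-2], RHS [L^2 M T^-2] ✓

Expression (A) E = mv is dimensionally incorrect.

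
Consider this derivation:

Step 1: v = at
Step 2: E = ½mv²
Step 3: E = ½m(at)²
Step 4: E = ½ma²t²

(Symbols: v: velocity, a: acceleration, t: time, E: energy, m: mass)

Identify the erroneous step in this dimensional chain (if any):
No step introduces an error — all steps are dimensionally consistent.

Step 1: v = at → LHS [L T^-1], RHS [L T^-1] ✓
Step 2: E = ½mv² → LHS [L^2 M T^-2], RHS [L^2 M T^-2] ✓
Step 3: E = ½m(at)² → LHS [L^2 M T^-2], RHS [L^2 M T^-2] ✓
Step 4: E = ½ma²t² → LHS [L^2 M T^-2], RHS [L^2 M T^-2] ✓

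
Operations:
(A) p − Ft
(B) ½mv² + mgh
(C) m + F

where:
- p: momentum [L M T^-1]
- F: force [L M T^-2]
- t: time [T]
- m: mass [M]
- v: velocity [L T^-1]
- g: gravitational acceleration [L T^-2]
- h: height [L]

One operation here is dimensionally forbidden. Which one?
(C) m + F

(A) p − Ft: p [L M T^-1] and Ft [L M T^-1] — same dimensions ✓
(B) ½mv² + mgh: ½mv² [L^2 M T^-2] and mgh [L^2 M T^-2] — same dimensions ✓
(C) m + F: m [M] and F [L M T^-2] — different dimensions cannot be added/subtracted ✗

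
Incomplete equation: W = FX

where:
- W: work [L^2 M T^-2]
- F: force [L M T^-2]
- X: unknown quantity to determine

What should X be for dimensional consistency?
X = d (distance), dimensions [L]

W has dimensions [L^2 M T^-2]; the rest of the RHS (F) has dimensions [L M T^-2].
So X must have dimensions [L] — X = d (distance).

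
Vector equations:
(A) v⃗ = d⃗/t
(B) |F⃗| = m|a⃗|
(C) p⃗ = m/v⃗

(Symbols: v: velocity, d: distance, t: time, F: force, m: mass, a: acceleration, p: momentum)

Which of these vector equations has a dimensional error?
(C) p⃗ = m/v⃗

(A) v⃗ = d⃗/t: LHS [L T^-1], RHS [L T^-1] ✓ — displacement (vector) divided by time (scalar)
(B) |F⃗| = m|a⃗|: LHS [L M T^-2], RHS [L M T^-2] ✓ — magnitudes of vectors are scalars
(C) p⃗ = m/v⃗: LHS [L M T^-1], RHS [L^-1 M T] ✗ — momentum is mass times velocity; should be mv⃗ (and division by a vector is undefined)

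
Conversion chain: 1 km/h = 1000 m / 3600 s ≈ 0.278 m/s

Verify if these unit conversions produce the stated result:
The chain is correct (no errors).

Correct: 1 km = 1000 m, 1 h = 3600 s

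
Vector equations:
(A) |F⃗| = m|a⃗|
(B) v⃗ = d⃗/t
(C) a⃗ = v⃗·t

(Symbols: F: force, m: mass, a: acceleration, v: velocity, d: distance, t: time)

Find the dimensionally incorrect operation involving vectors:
(C) a⃗ = v⃗·t

(A) |F⃗| = m|a⃗|: LHS [L M T^-2], RHS [L M T^-2] ✓ — magnitudes of vectors are scalars
(B) v⃗ = d⃗/t: LHS [L T^-1], RHS [L T^-1] ✓ — displacement (vector) divided by time (scalar)
(C) a⃗ = v⃗·t: LHS [L T^-2], RHS [L] ✗ — acceleration is velocity per time; should be v⃗/t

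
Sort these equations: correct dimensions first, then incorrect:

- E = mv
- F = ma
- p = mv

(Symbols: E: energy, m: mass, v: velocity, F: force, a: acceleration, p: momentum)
Dimensionally correct: F = ma, p = mv
Dimensionally incorrect: E = mv
Ordered (correct first, then incorrect): F = ma, p = mv, E = mv

- E = mv: LHS [L^2 M T^-2], RHS [L M T^-1] → incorrect ✗
- F = ma: LHS [L M T^-2], RHS [L M T^-2] → correct ✓
- p = mv: LHS [L M T^-1], RHS [L M T^-1] → correct ✓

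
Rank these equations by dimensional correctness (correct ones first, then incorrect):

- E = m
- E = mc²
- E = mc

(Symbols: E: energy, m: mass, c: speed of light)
Dimensionally correct: E = mc²
Dimensionally incorrect: E = m, E = mc
Ordered (correct first, then incorrect): E = mc², E = m, E = mc

- E = m: LHS [L^2 M T^-2], RHS [M] → incorrect ✗
- E = mc²: LHS [L^2 M T^-2], RHS [L^2 M T^-2] → correct ✓
- E = mc: LHS [L^2 M T^-2], RHS [L M T^-1] → incorrect ✗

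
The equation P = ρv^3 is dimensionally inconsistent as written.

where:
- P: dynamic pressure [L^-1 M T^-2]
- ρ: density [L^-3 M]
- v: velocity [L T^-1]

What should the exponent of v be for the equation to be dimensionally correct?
The exponent of v should be 2: P = ρv^2

The LHS P has dimensions [L^-1 M T^-2]; v has dimensions [L T^-1].
As written, the RHS ρv^3 (exponent 3 on v) has dimensions [M T^-3], which does not match.
With exponent 2, the RHS ρv^2 has dimensions [L^-1 M T^-2], matching the LHS.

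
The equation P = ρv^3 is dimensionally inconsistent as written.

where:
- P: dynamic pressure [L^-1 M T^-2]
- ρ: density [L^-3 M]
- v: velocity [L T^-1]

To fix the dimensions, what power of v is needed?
The exponent of v should be 2: P = ρv^2

The LHS P has dimensions [L^-1 M T^-2]; v has dimensions [L T^-1].
As written, the RHS ρv^3 (exponent 3 on v) has dimensions [M T^-3], which does not match.
With exponent 2, the RHS ρv^2 has dimensions [L^-1 M T^-2], matching the LHS.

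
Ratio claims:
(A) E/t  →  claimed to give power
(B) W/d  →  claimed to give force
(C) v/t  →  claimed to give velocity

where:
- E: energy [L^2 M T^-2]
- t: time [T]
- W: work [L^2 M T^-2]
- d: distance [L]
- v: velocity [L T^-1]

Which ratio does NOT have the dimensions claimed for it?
(C) v/t does not give velocity

(A) E/t: [L^2 M T^-3] = power [L^2 M T^-3] ✓
(B) W/d: [L M T^-2] = force [L M T^-2] ✓
(C) v/t: [L T^-2] ≠ velocity [L T^-1] ✗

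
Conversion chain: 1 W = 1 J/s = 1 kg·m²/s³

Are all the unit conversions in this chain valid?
The chain is correct (no errors).

Correct: Watt is Joule per second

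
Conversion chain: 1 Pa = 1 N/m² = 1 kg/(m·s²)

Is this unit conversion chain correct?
The chain is correct (no errors).

Correct: Pascal is Newton per square meter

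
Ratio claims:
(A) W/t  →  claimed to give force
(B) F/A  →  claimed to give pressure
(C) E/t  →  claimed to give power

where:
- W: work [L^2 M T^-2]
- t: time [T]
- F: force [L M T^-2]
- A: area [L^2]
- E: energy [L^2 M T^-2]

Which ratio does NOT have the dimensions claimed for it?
(A) W/t does not give force

(A) W/t: [L^2 M T^-3] ≠ force [L M T^-2] ✗
(B) F/A: [L^-1 M T^-2] = pressure [L^-1 M T^-2] ✓
(C) E/t: [L^2 M T^-3] = power [L^2 M T^-3] ✓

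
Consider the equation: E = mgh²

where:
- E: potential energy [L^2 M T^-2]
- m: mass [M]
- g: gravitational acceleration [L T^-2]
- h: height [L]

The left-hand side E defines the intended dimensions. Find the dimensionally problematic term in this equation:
The right-hand side term mgh²

E has dimensions [L^2 M T^-2], but mgh² has dimensions [L^3 M T^-2], so the term mgh² is dimensionally wrong for E.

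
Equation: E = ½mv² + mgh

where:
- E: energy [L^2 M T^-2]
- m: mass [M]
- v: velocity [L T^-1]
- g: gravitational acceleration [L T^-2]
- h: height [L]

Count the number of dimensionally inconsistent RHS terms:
0

LHS E: [L^2 M T^-2]
- ½mv²: [L^2 M T^-2] ✓
- mgh: [L^2 M T^-2] ✓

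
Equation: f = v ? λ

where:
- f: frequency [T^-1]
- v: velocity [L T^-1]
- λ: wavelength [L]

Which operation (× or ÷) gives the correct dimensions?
division (÷): f = v ÷ λ

f [T^-1]; v [L T^-1]; λ [L].
v × λ → [L^2 T^-1] ✗
v ÷ λ → [T^-1] ✓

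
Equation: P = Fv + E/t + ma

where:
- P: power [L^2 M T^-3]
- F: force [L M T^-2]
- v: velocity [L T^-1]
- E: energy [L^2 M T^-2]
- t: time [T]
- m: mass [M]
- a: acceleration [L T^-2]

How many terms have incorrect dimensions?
1

LHS P: [L^2 M T^-3]
- Fv: [L^2 M T^-3] ✓
- E/t: [L^2 M T^-3] ✓
- ma: [L M T^-2] ✗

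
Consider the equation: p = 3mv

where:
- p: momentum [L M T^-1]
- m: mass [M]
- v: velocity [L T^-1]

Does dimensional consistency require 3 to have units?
No

p has dimensions [L M T^-1] and mv already has dimensions [L M T^-1], so the equation balances without 3 contributing any dimensions. 3 is a pure (dimensionless) number; changing or removing it would not affect dimensional consistency.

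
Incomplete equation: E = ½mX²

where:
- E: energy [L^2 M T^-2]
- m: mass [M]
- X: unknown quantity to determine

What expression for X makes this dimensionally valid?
X = v (velocity), dimensions [L T^-1]

E has dimensions [L^2 M T^-2]; the rest of the RHS (½m) has dimensions [M].
So X² must have dimensions [L^2 T^-2], i.e. X has dimensions [L T^-1] — X = v (velocity).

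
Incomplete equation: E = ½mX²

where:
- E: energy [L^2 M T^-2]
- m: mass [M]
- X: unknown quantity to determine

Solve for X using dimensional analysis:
X = v (velocity), dimensions [L T^-1]

E has dimensions [L^2 M T^-2]; the rest of the RHS (½m) has dimensions [M].
So X² must have dimensions [L^2 T^-2], i.e. X has dimensions [L T^-1] — X = v (velocity).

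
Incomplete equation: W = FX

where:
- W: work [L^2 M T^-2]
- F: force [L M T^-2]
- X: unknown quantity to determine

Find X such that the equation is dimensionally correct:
X = d (distance), dimensions [L]

W has dimensions [L^2 M T^-2]; the rest of the RHS (F) has dimensions [L M T^-2].
So X must have dimensions [L] — X = d (distance).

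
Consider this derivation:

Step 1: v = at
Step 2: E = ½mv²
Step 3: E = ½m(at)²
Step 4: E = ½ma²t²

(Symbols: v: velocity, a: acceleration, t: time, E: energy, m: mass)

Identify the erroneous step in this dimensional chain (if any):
No step introduces an error — all steps are dimensionally consistent.

Step 1: v = at → LHS [L T^-1], RHS [L T^-1] ✓
Step 2: E = ½mv² → LHS [L^2 M T^-2], RHS [L^2 M T^-2] ✓
Step 3: E = ½m(at)² → LHS [L^2 M T^-2], RHS [L^2 M T^-2] ✓
Step 4: E = ½ma²t² → LHS [L^2 M T^-2], RHS [L^2 M T^-2] ✓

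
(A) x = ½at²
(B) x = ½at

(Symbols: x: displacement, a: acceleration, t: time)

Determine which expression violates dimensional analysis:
(B)

(A) x = ½at²: LHS [L], RHS [L] ✓
(B) x = ½at: LHS [L], RHS [L T^-1] ✗

Expression (B) x = ½at is dimensionally incorrect.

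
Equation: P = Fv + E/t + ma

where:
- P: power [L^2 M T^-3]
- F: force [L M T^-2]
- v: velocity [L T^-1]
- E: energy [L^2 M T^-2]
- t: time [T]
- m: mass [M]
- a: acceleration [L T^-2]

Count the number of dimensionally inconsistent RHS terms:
1

LHS P: [L^2 M T^-3]
- Fv: [L^2 M T^-3] ✓
- E/t: [L^2 M T^-3] ✓
- ma: [L M T^-2] ✗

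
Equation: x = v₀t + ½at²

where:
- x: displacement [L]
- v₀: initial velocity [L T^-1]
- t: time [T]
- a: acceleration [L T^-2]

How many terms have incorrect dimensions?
0

LHS x: [L]
- v₀t: [L] ✓
- ½at²: [L] ✓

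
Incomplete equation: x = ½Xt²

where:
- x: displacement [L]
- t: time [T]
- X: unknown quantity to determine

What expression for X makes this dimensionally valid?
X = a (acceleration), dimensions [L T^-2]

x has dimensions [L]; the rest of the RHS (½ t²) has dimensions [T^2].
So X must have dimensions [L T^-2] — X = a (acceleration).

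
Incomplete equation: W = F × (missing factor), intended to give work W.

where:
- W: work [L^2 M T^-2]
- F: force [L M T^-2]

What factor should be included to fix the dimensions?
d (distance), dimensions [L]

W has dimensions [L^2 M T^-2] and F has dimensions [L M T^-2].
The missing factor must have dimensions [L^2 M T^-2] / [L M T^-2] = [L], i.e. distance (d).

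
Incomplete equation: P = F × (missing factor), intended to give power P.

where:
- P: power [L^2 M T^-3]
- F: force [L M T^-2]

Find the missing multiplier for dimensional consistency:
v (velocity), dimensions [L T^-1]

P has dimensions [L^2 M T^-3] and F has dimensions [L M T^-2].
The missing factor must have dimensions [L^2 M T^-3] / [L M T^-2] = [L T^-1], i.e. velocity (v).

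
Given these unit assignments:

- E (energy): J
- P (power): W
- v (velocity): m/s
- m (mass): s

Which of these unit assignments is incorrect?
m

The variable m (mass) should have units kg, not s.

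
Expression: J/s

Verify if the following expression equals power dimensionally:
Yes

The expression J/s has dimensions [L^2 M T^-3], which is exactly power [L^2 M T^-3].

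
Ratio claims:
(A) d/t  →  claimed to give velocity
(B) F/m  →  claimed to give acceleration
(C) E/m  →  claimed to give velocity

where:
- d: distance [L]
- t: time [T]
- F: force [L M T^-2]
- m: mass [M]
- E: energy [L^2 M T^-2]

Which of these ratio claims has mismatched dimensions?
(C) E/m does not give velocity

(A) d/t: [L T^-1] = velocity [L T^-1] ✓
(B) F/m: [L T^-2] = acceleration [L T^-2] ✓
(C) E/m: [L^2 T^-2] ≠ velocity [L T^-1] ✗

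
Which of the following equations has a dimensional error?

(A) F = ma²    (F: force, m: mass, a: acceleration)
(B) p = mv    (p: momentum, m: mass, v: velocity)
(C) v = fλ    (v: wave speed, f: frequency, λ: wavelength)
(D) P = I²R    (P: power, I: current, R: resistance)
(A) F = ma²

The equation (A) F = ma² is dimensionally incorrect.

LHS (F): [L M T^-2]
RHS (ma²): [L^2 M T^-4] ✗

The dimensions do not match. The other three equations balance.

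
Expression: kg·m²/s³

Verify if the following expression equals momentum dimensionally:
No

The expression kg·m²/s³ has dimensions [L^2 M T^-3], but momentum has dimensions [L M T^-1].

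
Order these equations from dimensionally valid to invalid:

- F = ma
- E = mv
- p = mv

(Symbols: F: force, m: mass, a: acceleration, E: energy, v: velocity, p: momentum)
Dimensionally correct: F = ma, p = mv
Dimensionally incorrect: E = mv
Ordered (correct first, then incorrect): F = ma, p = mv, E = mv

- F = ma: LHS [L M T^-2], RHS [L M T^-2] → correct ✓
- E = mv: LHS [L^2 M T^-2], RHS [L M T^-1] → incorrect ✗
- p = mv: LHS [L M T^-1], RHS [L M T^-1] → correct ✓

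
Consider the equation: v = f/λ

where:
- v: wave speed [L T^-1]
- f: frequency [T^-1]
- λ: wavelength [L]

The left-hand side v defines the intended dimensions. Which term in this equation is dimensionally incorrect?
The right-hand side term f/λ

v has dimensions [L T^-1], but f/λ has dimensions [L^-1 T^-1], so the term f/λ is dimensionally wrong for v.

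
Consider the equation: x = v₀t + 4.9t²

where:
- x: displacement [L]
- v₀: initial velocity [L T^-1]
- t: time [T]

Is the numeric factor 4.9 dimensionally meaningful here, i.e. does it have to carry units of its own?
Yes

x has dimensions [L], while t² alone has dimensions [T^2]. For the equation to balance, the factor 4.9 must carry dimensions [L T^-2] — it is a dimensional constant (a numerical value of a physical quantity with its units suppressed), not a pure number.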